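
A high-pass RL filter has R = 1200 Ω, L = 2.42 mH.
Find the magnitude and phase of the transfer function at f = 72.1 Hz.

Step 1 — Angular frequency: ω = 2π·72.1 = 453 rad/s.
Step 2 — Transfer function: H(jω) = jωL/(R + jωL).
Step 3 — Numerator jωL = j·1.096; denominator R + jωL = 1200 + j1.096.
Step 4 — H = 8.346e-07 + j0.0009136.
Step 5 — Magnitude: |H| = 0.0009136 (-60.8 dB); phase: φ = 89.9°.

|H| = 0.0009136 (-60.8 dB), φ = 89.9°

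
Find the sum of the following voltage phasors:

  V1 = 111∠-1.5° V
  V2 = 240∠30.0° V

Step 1 — Convert each phasor to rectangular form:
  V1 = 111·(cos(-1.5°) + j·sin(-1.5°)) = 111 - j2.906 V
  V2 = 240·(cos(30.0°) + j·sin(30.0°)) = 207.8 + j120 V
Step 2 — Sum components: V_total = 318.8 + j117.1 V.
Step 3 — Convert to polar: |V_total| = 339.6 V, ∠V_total = 20.2°.

V_total = 339.6∠20.2° V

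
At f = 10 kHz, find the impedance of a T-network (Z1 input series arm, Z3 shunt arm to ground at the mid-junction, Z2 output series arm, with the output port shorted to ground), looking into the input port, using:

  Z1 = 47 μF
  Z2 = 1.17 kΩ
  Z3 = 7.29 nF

Step 1 — Angular frequency: ω = 2π·f = 2π·1e+04 = 6.283e+04 rad/s.
Step 2 — Component impedances:
  Z1: Z = 1/(jωC) = -j/(ω·C) = 0 - j0.3386 Ω
  Z2: Z = R = 1170 Ω
  Z3: Z = 1/(jωC) = -j/(ω·C) = 0 - j2183 Ω
Step 3 — With the output port shorted to ground, the output series arm Z2 runs from the junction to ground; the shunt arm Z3 also runs from the junction to ground. They appear in parallel: Z3 || Z2 = 908.9 - j487.1 Ω.
Step 4 — Series with input arm Z1: Z_in = Z1 + (Z3 || Z2) = 908.9 - j487.5 Ω = 1031∠-28.2° Ω.

Z = 908.9 - j487.5 Ω = 1031∠-28.2° Ω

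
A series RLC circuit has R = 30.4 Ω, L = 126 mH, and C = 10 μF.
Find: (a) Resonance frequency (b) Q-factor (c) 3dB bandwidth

Step 1 — Resonance condition Im(Z)=0 gives ω₀ = 1/√(LC).
Step 2 — ω₀ = 1/√(0.126·1e-05) = 890.9 rad/s.
Step 3 — f₀ = ω₀/(2π) = 141.8 Hz.
Step 4 — Series Q: Q = ω₀L/R = 890.9·0.126/30.4 = 3.692.
Step 5 — 3dB bandwidth: Δω = ω₀/Q = 241.3 rad/s; BW = Δω/(2π) = 38.4 Hz.

(a) f₀ = 141.8 Hz  (b) Q = 3.692  (c) BW = 38.4 Hz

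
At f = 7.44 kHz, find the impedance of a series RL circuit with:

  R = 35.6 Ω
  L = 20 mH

Step 1 — Angular frequency: ω = 2π·f = 2π·7440 = 4.675e+04 rad/s.
Step 2 — Component impedances:
  R: Z = R = 35.6 Ω
  L: Z = jωL = j·4.675e+04·0.02 = 0 + j934.9 Ω
Step 3 — Series combination: Z_total = R + L = 35.6 + j934.9 Ω = 935.6∠87.8° Ω.

Z = 35.6 + j934.9 Ω = 935.6∠87.8° Ω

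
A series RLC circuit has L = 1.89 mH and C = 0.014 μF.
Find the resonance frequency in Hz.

Step 1 — Resonance condition Im(Z)=0 gives ω₀ = 1/√(LC).
Step 2 — ω₀ = 1/√(0.00189·1.4e-08) = 1.944e+05 rad/s.
Step 3 — f₀ = ω₀/(2π) = 3.094e+04 Hz.

f₀ = 3.094e+04 Hz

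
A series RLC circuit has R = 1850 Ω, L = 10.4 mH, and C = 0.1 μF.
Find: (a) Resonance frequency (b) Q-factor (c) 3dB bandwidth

Step 1 — Resonance condition Im(Z)=0 gives ω₀ = 1/√(LC).
Step 2 — ω₀ = 1/√(0.0104·1e-07) = 3.101e+04 rad/s.
Step 3 — f₀ = ω₀/(2π) = 4935 Hz.
Step 4 — Series Q: Q = ω₀L/R = 3.101e+04·0.0104/1850 = 0.1743.
Step 5 — 3dB bandwidth: Δω = ω₀/Q = 1.779e+05 rad/s; BW = Δω/(2π) = 2.831e+04 Hz.

(a) f₀ = 4935 Hz  (b) Q = 0.1743  (c) BW = 2.831e+04 Hz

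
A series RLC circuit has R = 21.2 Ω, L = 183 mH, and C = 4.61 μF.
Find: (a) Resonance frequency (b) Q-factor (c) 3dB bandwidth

Step 1 — Resonance condition Im(Z)=0 gives ω₀ = 1/√(LC).
Step 2 — ω₀ = 1/√(0.183·4.61e-06) = 1089 rad/s.
Step 3 — f₀ = ω₀/(2π) = 173.3 Hz.
Step 4 — Series Q: Q = ω₀L/R = 1089·0.183/21.2 = 9.398.
Step 5 — 3dB bandwidth: Δω = ω₀/Q = 115.8 rad/s; BW = Δω/(2π) = 18.44 Hz.

(a) f₀ = 173.3 Hz  (b) Q = 9.398  (c) BW = 18.44 Hz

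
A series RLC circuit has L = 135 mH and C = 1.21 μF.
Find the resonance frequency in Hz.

Step 1 — Resonance condition Im(Z)=0 gives ω₀ = 1/√(LC).
Step 2 — ω₀ = 1/√(0.135·1.21e-06) = 2474 rad/s.
Step 3 — f₀ = ω₀/(2π) = 393.8 Hz.

f₀ = 393.8 Hz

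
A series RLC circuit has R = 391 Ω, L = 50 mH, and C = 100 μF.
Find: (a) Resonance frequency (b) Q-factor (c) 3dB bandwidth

Step 1 — Resonance: ω₀ = 1/√(LC) = 1/√(0.05·0.0001) = 447.2 rad/s.
Step 2 — f₀ = ω₀/(2π) = 71.18 Hz.
Step 3 — Series Q: Q = ω₀L/R = 447.2·0.05/391 = 0.05719.
Step 4 — Bandwidth: Δω = ω₀/Q = 7820 rad/s; BW = Δω/(2π) = 1245 Hz.

(a) f₀ = 71.18 Hz  (b) Q = 0.05719  (c) BW = 1245 Hz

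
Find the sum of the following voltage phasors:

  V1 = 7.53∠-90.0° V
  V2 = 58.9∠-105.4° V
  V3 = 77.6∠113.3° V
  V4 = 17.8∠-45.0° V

Step 1 — Convert each phasor to rectangular form:
  V1 = 7.53·(cos(-90.0°) + j·sin(-90.0°)) = 0 - j7.53 V
  V2 = 58.9·(cos(-105.4°) + j·sin(-105.4°)) = -15.64 - j56.79 V
  V3 = 77.6·(cos(113.3°) + j·sin(113.3°)) = -30.69 + j71.27 V
  V4 = 17.8·(cos(-45.0°) + j·sin(-45.0°)) = 12.59 - j12.59 V
Step 2 — Sum components: V_total = -33.75 - j5.63 V.
Step 3 — Convert to polar: |V_total| = 34.22 V, ∠V_total = -170.5°.

V_total = 34.22∠-170.5° V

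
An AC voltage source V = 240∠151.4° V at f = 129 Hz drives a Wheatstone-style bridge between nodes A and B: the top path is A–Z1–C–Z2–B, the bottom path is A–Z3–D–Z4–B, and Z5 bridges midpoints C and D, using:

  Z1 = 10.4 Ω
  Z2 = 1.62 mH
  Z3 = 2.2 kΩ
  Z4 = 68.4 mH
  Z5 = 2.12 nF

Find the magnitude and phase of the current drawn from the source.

Step 1 — Angular frequency: ω = 2π·f = 2π·129 = 810.5 rad/s.
Step 2 — Component impedances:
  Z1: Z = R = 10.4 Ω
  Z2: Z = jωL = j·810.5·0.00162 = 0 + j1.313 Ω
  Z3: Z = R = 2200 Ω
  Z4: Z = jωL = j·810.5·0.0684 = 0 + j55.44 Ω
  Z5: Z = 1/(jωC) = -j/(ω·C) = 0 - j5.82e+05 Ω
Step 3 — Bridge requires nodal analysis (the Z5 bridge couples midpoints C and D, so the two paths cannot be reduced to a simple series/parallel combination). Setting node B to ground and injecting 1 A at node A, the 3-node admittance system at A, C, D solves to V_A = Z_AB = 10.35 + j1.302 Ω = 10.43∠7.2° Ω.
Step 4 — Source phasor: V = 240∠151.4° V = -210.7 + j114.9 V.
Step 5 — Ohm's law: I = V / Z_total = (-210.7 + j114.9) / (10.35 + j1.302) = -18.66 + j13.45 A.
Step 6 — Convert to polar: |I| = 23 A, ∠I = 144.2°.

I = 23∠144.2° A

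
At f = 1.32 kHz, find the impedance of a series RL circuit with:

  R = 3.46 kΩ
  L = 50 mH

Step 1 — Angular frequency: ω = 2π·f = 2π·1320 = 8294 rad/s.
Step 2 — Component impedances:
  R: Z = R = 3460 Ω
  L: Z = jωL = j·8294·0.05 = 0 + j414.7 Ω
Step 3 — Series combination: Z_total = R + L = 3460 + j414.7 Ω = 3485∠6.8° Ω.

Z = 3460 + j414.7 Ω = 3485∠6.8° Ω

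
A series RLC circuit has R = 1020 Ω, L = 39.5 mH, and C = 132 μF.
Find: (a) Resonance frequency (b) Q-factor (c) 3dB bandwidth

Step 1 — Resonance: ω₀ = 1/√(LC) = 1/√(0.0395·0.000132) = 437.9 rad/s.
Step 2 — f₀ = ω₀/(2π) = 69.7 Hz.
Step 3 — Series Q: Q = ω₀L/R = 437.9·0.0395/1020 = 0.01696.
Step 4 — Bandwidth: Δω = ω₀/Q = 2.582e+04 rad/s; BW = Δω/(2π) = 4110 Hz.

(a) f₀ = 69.7 Hz  (b) Q = 0.01696  (c) BW = 4110 Hz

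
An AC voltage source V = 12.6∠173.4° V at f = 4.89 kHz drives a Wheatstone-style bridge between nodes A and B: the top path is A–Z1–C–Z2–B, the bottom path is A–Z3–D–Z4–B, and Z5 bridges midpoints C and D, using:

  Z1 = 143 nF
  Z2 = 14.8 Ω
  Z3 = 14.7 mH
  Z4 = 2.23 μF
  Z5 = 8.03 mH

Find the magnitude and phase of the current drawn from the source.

Step 1 — Angular frequency: ω = 2π·f = 2π·4890 = 3.072e+04 rad/s.
Step 2 — Component impedances:
  Z1: Z = 1/(jωC) = -j/(ω·C) = 0 - j227.6 Ω
  Z2: Z = R = 14.8 Ω
  Z3: Z = jωL = j·3.072e+04·0.0147 = 0 + j451.7 Ω
  Z4: Z = 1/(jωC) = -j/(ω·C) = 0 - j14.6 Ω
  Z5: Z = jωL = j·3.072e+04·0.00803 = 0 + j246.7 Ω
Step 3 — Bridge requires nodal analysis (the Z5 bridge couples midpoints C and D, so the two paths cannot be reduced to a simple series/parallel combination). Setting node B to ground and injecting 1 A at node A, the 3-node admittance system at A, C, D solves to V_A = Z_AB = 67.65 - j466.3 Ω = 471.2∠-81.7° Ω.
Step 4 — Source phasor: V = 12.6∠173.4° V = -12.52 + j1.448 V.
Step 5 — Ohm's law: I = V / Z_total = (-12.52 + j1.448) / (67.65 - j466.3) = -0.006856 - j0.02585 A.
Step 6 — Convert to polar: |I| = 0.02674 A, ∠I = -104.9°.

I = 0.02674∠-104.9° A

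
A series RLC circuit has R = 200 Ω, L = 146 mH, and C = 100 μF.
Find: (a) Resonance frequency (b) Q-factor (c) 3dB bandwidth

Step 1 — Resonance condition Im(Z)=0 gives ω₀ = 1/√(LC).
Step 2 — ω₀ = 1/√(0.146·0.0001) = 261.7 rad/s.
Step 3 — f₀ = ω₀/(2π) = 41.65 Hz.
Step 4 — Series Q: Q = ω₀L/R = 261.7·0.146/200 = 0.191.
Step 5 — 3dB bandwidth: Δω = ω₀/Q = 1370 rad/s; BW = Δω/(2π) = 218 Hz.

(a) f₀ = 41.65 Hz  (b) Q = 0.191  (c) BW = 218 Hz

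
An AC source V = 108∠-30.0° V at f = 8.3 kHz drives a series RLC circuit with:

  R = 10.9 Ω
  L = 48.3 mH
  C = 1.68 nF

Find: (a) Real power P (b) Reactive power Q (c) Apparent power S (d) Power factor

Step 1 — Angular frequency: ω = 2π·f = 2π·8300 = 5.215e+04 rad/s.
Step 2 — Component impedances:
  R: Z = R = 10.9 Ω
  L: Z = jωL = j·5.215e+04·0.0483 = 0 + j2519 Ω
  C: Z = 1/(jωC) = -j/(ω·C) = 0 - j1.141e+04 Ω
Step 3 — Series combination: Z_total = R + L + C = 10.9 - j8895 Ω = 8895∠-89.9° Ω.
Step 4 — Source phasor: V = 108∠-30.0° V = 93.53 - j54 V.
Step 5 — Current: I = V / Z = 0.006084 + j0.01051 A = 0.01214∠59.9° A.
Step 6 — Complex power: S = V·I* = 0.001607 - j1.311 VA.
Step 7 — Real power: P = Re(S) = 0.001607 W.
Step 8 — Reactive power: Q = Im(S) = -1.311 VAR.
Step 9 — Apparent power: |S| = 1.311 VA.
Step 10 — Power factor: PF = P/|S| = 0.001225 (leading).

(a) P = 0.001607 W  (b) Q = -1.311 VAR  (c) S = 1.311 VA  (d) PF = 0.001225 (leading)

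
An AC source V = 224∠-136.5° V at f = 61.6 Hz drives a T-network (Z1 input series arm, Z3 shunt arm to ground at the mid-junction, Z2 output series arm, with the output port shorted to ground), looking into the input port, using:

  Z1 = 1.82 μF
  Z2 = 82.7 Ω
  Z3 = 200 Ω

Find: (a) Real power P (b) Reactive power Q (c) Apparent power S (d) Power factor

Step 1 — Angular frequency: ω = 2π·f = 2π·61.6 = 387 rad/s.
Step 2 — Component impedances:
  Z1: Z = 1/(jωC) = -j/(ω·C) = 0 - j1420 Ω
  Z2: Z = R = 82.7 Ω
  Z3: Z = R = 200 Ω
Step 3 — With the output port shorted to ground, the output series arm Z2 runs from the junction to ground; the shunt arm Z3 also runs from the junction to ground. They appear in parallel: Z3 || Z2 = 58.51 Ω.
Step 4 — Series with input arm Z1: Z_in = Z1 + (Z3 || Z2) = 58.51 - j1420 Ω = 1421∠-87.6° Ω.
Step 5 — Source phasor: V = 224∠-136.5° V = -162.5 - j154.2 V.
Step 6 — Current: I = V / Z = 0.1037 - j0.1187 A = 0.1577∠-48.9° A.
Step 7 — Complex power: S = V·I* = 1.454 - j35.29 VA.
Step 8 — Real power: P = Re(S) = 1.454 W.
Step 9 — Reactive power: Q = Im(S) = -35.29 VAR.
Step 10 — Apparent power: |S| = 35.32 VA.
Step 11 — Power factor: PF = P/|S| = 0.04118 (leading).

(a) P = 1.454 W  (b) Q = -35.29 VAR  (c) S = 35.32 VA  (d) PF = 0.04118 (leading)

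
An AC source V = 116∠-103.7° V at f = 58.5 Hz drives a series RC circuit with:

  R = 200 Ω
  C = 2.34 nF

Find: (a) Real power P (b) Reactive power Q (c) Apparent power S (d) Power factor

Step 1 — Angular frequency: ω = 2π·f = 2π·58.5 = 367.6 rad/s.
Step 2 — Component impedances:
  R: Z = R = 200 Ω
  C: Z = 1/(jωC) = -j/(ω·C) = 0 - j1.163e+06 Ω
Step 3 — Series combination: Z_total = R + C = 200 - j1.163e+06 Ω = 1.163e+06∠-90.0° Ω.
Step 4 — Source phasor: V = 116∠-103.7° V = -27.47 - j112.7 V.
Step 5 — Current: I = V / Z = 9.693e-05 - j2.365e-05 A = 9.977e-05∠-13.7° A.
Step 6 — Complex power: S = V·I* = 1.991e-06 - j0.01157 VA.
Step 7 — Real power: P = Re(S) = 1.991e-06 W.
Step 8 — Reactive power: Q = Im(S) = -0.01157 VAR.
Step 9 — Apparent power: |S| = 0.01157 VA.
Step 10 — Power factor: PF = P/|S| = 0.000172 (leading).

(a) P = 1.991e-06 W  (b) Q = -0.01157 VAR  (c) S = 0.01157 VA  (d) PF = 0.000172 (leading)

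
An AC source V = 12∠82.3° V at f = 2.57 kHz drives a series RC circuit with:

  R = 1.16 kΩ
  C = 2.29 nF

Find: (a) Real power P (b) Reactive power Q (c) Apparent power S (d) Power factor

Step 1 — Angular frequency: ω = 2π·f = 2π·2570 = 1.615e+04 rad/s.
Step 2 — Component impedances:
  R: Z = R = 1160 Ω
  C: Z = 1/(jωC) = -j/(ω·C) = 0 - j2.704e+04 Ω
Step 3 — Series combination: Z_total = R + C = 1160 - j2.704e+04 Ω = 2.707e+04∠-87.5° Ω.
Step 4 — Source phasor: V = 12∠82.3° V = 1.608 + j11.89 V.
Step 5 — Current: I = V / Z = -0.0004364 + j7.817e-05 A = 0.0004433∠169.8° A.
Step 6 — Complex power: S = V·I* = 0.000228 - j0.005315 VA.
Step 7 — Real power: P = Re(S) = 0.000228 W.
Step 8 — Reactive power: Q = Im(S) = -0.005315 VAR.
Step 9 — Apparent power: |S| = 0.00532 VA.
Step 10 — Power factor: PF = P/|S| = 0.04286 (leading).

(a) P = 0.000228 W  (b) Q = -0.005315 VAR  (c) S = 0.00532 VA  (d) PF = 0.04286 (leading)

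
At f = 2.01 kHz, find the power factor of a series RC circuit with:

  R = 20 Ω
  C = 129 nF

Step 1 — Angular frequency: ω = 2π·f = 2π·2010 = 1.263e+04 rad/s.
Step 2 — Component impedances:
  R: Z = R = 20 Ω
  C: Z = 1/(jωC) = -j/(ω·C) = 0 - j613.8 Ω
Step 3 — Series combination: Z_total = R + C = 20 - j613.8 Ω = 614.1∠-88.1° Ω.
Step 4 — Power factor: PF = cos(φ) = Re(Z)/|Z| = 20/614.1 = 0.03257.
Step 5 — Type: Im(Z) = -613.8 ⇒ leading (phase φ = -88.1°).

PF = 0.03257 (leading, φ = -88.1°)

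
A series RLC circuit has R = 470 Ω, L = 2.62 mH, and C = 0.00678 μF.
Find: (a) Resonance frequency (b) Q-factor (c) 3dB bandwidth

Step 1 — Resonance: ω₀ = 1/√(LC) = 1/√(0.00262·6.78e-09) = 2.373e+05 rad/s.
Step 2 — f₀ = ω₀/(2π) = 3.776e+04 Hz.
Step 3 — Series Q: Q = ω₀L/R = 2.373e+05·0.00262/470 = 1.323.
Step 4 — Bandwidth: Δω = ω₀/Q = 1.794e+05 rad/s; BW = Δω/(2π) = 2.855e+04 Hz.

(a) f₀ = 3.776e+04 Hz  (b) Q = 1.323  (c) BW = 2.855e+04 Hz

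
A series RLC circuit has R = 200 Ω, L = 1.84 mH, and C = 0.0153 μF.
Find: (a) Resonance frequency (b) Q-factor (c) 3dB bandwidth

Step 1 — Resonance: ω₀ = 1/√(LC) = 1/√(0.00184·1.53e-08) = 1.885e+05 rad/s.
Step 2 — f₀ = ω₀/(2π) = 3e+04 Hz.
Step 3 — Series Q: Q = ω₀L/R = 1.885e+05·0.00184/200 = 1.734.
Step 4 — Bandwidth: Δω = ω₀/Q = 1.087e+05 rad/s; BW = Δω/(2π) = 1.73e+04 Hz.

(a) f₀ = 3e+04 Hz  (b) Q = 1.734  (c) BW = 1.73e+04 Hz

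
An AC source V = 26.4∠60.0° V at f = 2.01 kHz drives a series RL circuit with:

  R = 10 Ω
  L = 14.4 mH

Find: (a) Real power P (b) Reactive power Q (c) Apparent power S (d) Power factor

Step 1 — Angular frequency: ω = 2π·f = 2π·2010 = 1.263e+04 rad/s.
Step 2 — Component impedances:
  R: Z = R = 10 Ω
  L: Z = jωL = j·1.263e+04·0.0144 = 0 + j181.9 Ω
Step 3 — Series combination: Z_total = R + L = 10 + j181.9 Ω = 182.1∠86.9° Ω.
Step 4 — Source phasor: V = 26.4∠60.0° V = 13.2 + j22.86 V.
Step 5 — Current: I = V / Z = 0.1293 - j0.06547 A = 0.1449∠-26.9° A.
Step 6 — Complex power: S = V·I* = 0.2101 + j3.821 VA.
Step 7 — Real power: P = Re(S) = 0.2101 W.
Step 8 — Reactive power: Q = Im(S) = 3.821 VAR.
Step 9 — Apparent power: |S| = 3.827 VA.
Step 10 — Power factor: PF = P/|S| = 0.0549 (lagging).

(a) P = 0.2101 W  (b) Q = 3.821 VAR  (c) S = 3.827 VA  (d) PF = 0.0549 (lagging)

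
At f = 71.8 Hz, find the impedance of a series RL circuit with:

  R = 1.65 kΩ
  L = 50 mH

Step 1 — Angular frequency: ω = 2π·f = 2π·71.8 = 451.1 rad/s.
Step 2 — Component impedances:
  R: Z = R = 1650 Ω
  L: Z = jωL = j·451.1·0.05 = 0 + j22.56 Ω
Step 3 — Series combination: Z_total = R + L = 1650 + j22.56 Ω = 1650∠0.8° Ω.

Z = 1650 + j22.56 Ω = 1650∠0.8° Ω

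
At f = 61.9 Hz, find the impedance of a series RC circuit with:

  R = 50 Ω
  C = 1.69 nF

Step 1 — Angular frequency: ω = 2π·f = 2π·61.9 = 388.9 rad/s.
Step 2 — Component impedances:
  R: Z = R = 50 Ω
  C: Z = 1/(jωC) = -j/(ω·C) = 0 - j1.521e+06 Ω
Step 3 — Series combination: Z_total = R + C = 50 - j1.521e+06 Ω = 1.521e+06∠-90.0° Ω.

Z = 50 - j1.521e+06 Ω = 1.521e+06∠-90.0° Ω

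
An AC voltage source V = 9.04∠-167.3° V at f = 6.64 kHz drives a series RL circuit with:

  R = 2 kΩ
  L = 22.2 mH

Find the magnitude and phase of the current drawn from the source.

Step 1 — Angular frequency: ω = 2π·f = 2π·6640 = 4.172e+04 rad/s.
Step 2 — Component impedances:
  R: Z = R = 2000 Ω
  L: Z = jωL = j·4.172e+04·0.0222 = 0 + j926.2 Ω
Step 3 — Series combination: Z_total = R + L = 2000 + j926.2 Ω = 2204∠24.8° Ω.
Step 4 — Source phasor: V = 9.04∠-167.3° V = -8.819 - j1.987 V.
Step 5 — Ohm's law: I = V / Z_total = (-8.819 - j1.987) / (2000 + j926.2) = -0.00401 + j0.0008632 A.
Step 6 — Convert to polar: |I| = 0.004102 A, ∠I = 167.9°.

I = 0.004102∠167.9° A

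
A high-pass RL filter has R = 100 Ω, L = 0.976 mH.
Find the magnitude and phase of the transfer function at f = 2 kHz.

Step 1 — Angular frequency: ω = 2π·2000 = 1.257e+04 rad/s.
Step 2 — Transfer function: H(jω) = jωL/(R + jωL).
Step 3 — Numerator jωL = j·12.26; denominator R + jωL = 100 + j12.26.
Step 4 — H = 0.01482 + j0.1208.
Step 5 — Magnitude: |H| = 0.1217 (-18.3 dB); phase: φ = 83.0°.

|H| = 0.1217 (-18.3 dB), φ = 83.0°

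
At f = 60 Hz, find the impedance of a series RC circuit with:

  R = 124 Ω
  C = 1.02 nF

Step 1 — Angular frequency: ω = 2π·f = 2π·60 = 377 rad/s.
Step 2 — Component impedances:
  R: Z = R = 124 Ω
  C: Z = 1/(jωC) = -j/(ω·C) = 0 - j2.601e+06 Ω
Step 3 — Series combination: Z_total = R + C = 124 - j2.601e+06 Ω = 2.601e+06∠-90.0° Ω.

Z = 124 - j2.601e+06 Ω = 2.601e+06∠-90.0° Ω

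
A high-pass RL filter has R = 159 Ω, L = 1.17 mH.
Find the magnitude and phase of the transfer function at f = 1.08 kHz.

Step 1 — Angular frequency: ω = 2π·1080 = 6786 rad/s.
Step 2 — Transfer function: H(jω) = jωL/(R + jωL).
Step 3 — Numerator jωL = j·7.939; denominator R + jωL = 159 + j7.939.
Step 4 — H = 0.002487 + j0.04981.
Step 5 — Magnitude: |H| = 0.04987 (-26.0 dB); phase: φ = 87.1°.

|H| = 0.04987 (-26.0 dB), φ = 87.1°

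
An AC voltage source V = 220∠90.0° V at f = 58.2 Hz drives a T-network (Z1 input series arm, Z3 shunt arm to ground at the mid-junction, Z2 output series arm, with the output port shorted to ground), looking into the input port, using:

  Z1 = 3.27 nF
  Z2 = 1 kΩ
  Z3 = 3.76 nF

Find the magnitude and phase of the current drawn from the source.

Step 1 — Angular frequency: ω = 2π·f = 2π·58.2 = 365.7 rad/s.
Step 2 — Component impedances:
  Z1: Z = 1/(jωC) = -j/(ω·C) = 0 - j8.363e+05 Ω
  Z2: Z = R = 1000 Ω
  Z3: Z = 1/(jωC) = -j/(ω·C) = 0 - j7.273e+05 Ω
Step 3 — With the output port shorted to ground, the output series arm Z2 runs from the junction to ground; the shunt arm Z3 also runs from the junction to ground. They appear in parallel: Z3 || Z2 = 1000 - j1.375 Ω.
Step 4 — Series with input arm Z1: Z_in = Z1 + (Z3 || Z2) = 1000 - j8.363e+05 Ω = 8.363e+05∠-89.9° Ω.
Step 5 — Source phasor: V = 220∠90.0° V = 0 + j220 V.
Step 6 — Ohm's law: I = V / Z_total = (0 + j220) / (1000 - j8.363e+05) = -0.0002631 + j3.146e-07 A.
Step 7 — Convert to polar: |I| = 0.0002631 A, ∠I = 179.9°.

I = 0.0002631∠179.9° A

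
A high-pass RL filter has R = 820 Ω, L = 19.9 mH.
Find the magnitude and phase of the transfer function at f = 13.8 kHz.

Step 1 — Angular frequency: ω = 2π·1.38e+04 = 8.671e+04 rad/s.
Step 2 — Transfer function: H(jω) = jωL/(R + jωL).
Step 3 — Numerator jωL = j·1725; denominator R + jωL = 820 + j1725.
Step 4 — H = 0.8158 + j0.3877.
Step 5 — Magnitude: |H| = 0.9032 (-0.9 dB); phase: φ = 25.4°.

|H| = 0.9032 (-0.9 dB), φ = 25.4°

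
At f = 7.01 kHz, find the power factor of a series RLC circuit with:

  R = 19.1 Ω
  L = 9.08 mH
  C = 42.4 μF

Step 1 — Angular frequency: ω = 2π·f = 2π·7010 = 4.405e+04 rad/s.
Step 2 — Component impedances:
  R: Z = R = 19.1 Ω
  L: Z = jωL = j·4.405e+04·0.00908 = 0 + j399.9 Ω
  C: Z = 1/(jωC) = -j/(ω·C) = 0 - j0.5355 Ω
Step 3 — Series combination: Z_total = R + L + C = 19.1 + j399.4 Ω = 399.9∠87.3° Ω.
Step 4 — Power factor: PF = cos(φ) = Re(Z)/|Z| = 19.1/399.85 = 0.04777.
Step 5 — Type: Im(Z) = 399.4 ⇒ lagging (phase φ = 87.3°).

PF = 0.04777 (lagging, φ = 87.3°)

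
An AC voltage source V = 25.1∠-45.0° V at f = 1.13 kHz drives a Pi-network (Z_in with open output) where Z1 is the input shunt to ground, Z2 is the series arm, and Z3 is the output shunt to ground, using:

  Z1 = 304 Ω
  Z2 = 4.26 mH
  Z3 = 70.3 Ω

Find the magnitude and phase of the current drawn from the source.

Step 1 — Angular frequency: ω = 2π·f = 2π·1130 = 7100 rad/s.
Step 2 — Component impedances:
  Z1: Z = R = 304 Ω
  Z2: Z = jωL = j·7100·0.00426 = 0 + j30.25 Ω
  Z3: Z = R = 70.3 Ω
Step 3 — With open output, the series arm Z2 and the output shunt Z3 appear in series to ground: Z2 + Z3 = 70.3 + j30.25 Ω.
Step 4 — Parallel with input shunt Z1: Z_in = Z1 || (Z2 + Z3) = 58.7 + j19.82 Ω = 61.95∠18.7° Ω.
Step 5 — Source phasor: V = 25.1∠-45.0° V = 17.75 - j17.75 V.
Step 6 — Ohm's law: I = V / Z_total = (17.75 - j17.75) / (58.7 + j19.82) = 0.1798 - j0.3631 A.
Step 7 — Convert to polar: |I| = 0.4051 A, ∠I = -63.7°.

I = 0.4051∠-63.7° A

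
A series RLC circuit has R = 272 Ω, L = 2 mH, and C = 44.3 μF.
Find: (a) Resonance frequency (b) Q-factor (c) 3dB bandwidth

Step 1 — Resonance: ω₀ = 1/√(LC) = 1/√(0.002·4.43e-05) = 3360 rad/s.
Step 2 — f₀ = ω₀/(2π) = 534.7 Hz.
Step 3 — Series Q: Q = ω₀L/R = 3360·0.002/272 = 0.0247.
Step 4 — Bandwidth: Δω = ω₀/Q = 1.36e+05 rad/s; BW = Δω/(2π) = 2.165e+04 Hz.

(a) f₀ = 534.7 Hz  (b) Q = 0.0247  (c) BW = 2.165e+04 Hz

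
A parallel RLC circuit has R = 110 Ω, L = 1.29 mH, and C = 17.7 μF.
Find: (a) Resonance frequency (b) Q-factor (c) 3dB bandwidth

Step 1 — Resonance: ω₀ = 1/√(LC) = 1/√(0.00129·1.77e-05) = 6618 rad/s.
Step 2 — f₀ = ω₀/(2π) = 1053 Hz.
Step 3 — Parallel Q: Q = R/(ω₀L) = 110/(6618·0.00129) = 12.89.
Step 4 — Bandwidth: Δω = ω₀/Q = 513.6 rad/s; BW = Δω/(2π) = 81.74 Hz.

(a) f₀ = 1053 Hz  (b) Q = 12.89  (c) BW = 81.74 Hz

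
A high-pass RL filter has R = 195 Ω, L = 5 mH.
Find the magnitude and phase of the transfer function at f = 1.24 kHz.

Step 1 — Angular frequency: ω = 2π·1240 = 7791 rad/s.
Step 2 — Transfer function: H(jω) = jωL/(R + jωL).
Step 3 — Numerator jωL = j·38.96; denominator R + jωL = 195 + j38.96.
Step 4 — H = 0.03838 + j0.1921.
Step 5 — Magnitude: |H| = 0.1959 (-14.2 dB); phase: φ = 78.7°.

|H| = 0.1959 (-14.2 dB), φ = 78.7°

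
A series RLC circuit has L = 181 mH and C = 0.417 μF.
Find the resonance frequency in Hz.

Step 1 — Resonance condition Im(Z)=0 gives ω₀ = 1/√(LC).
Step 2 — ω₀ = 1/√(0.181·4.17e-07) = 3640 rad/s.
Step 3 — f₀ = ω₀/(2π) = 579.3 Hz.

f₀ = 579.3 Hz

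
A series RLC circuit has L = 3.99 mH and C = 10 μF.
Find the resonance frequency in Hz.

Step 1 — Resonance condition Im(Z)=0 gives ω₀ = 1/√(LC).
Step 2 — ω₀ = 1/√(0.00399·1e-05) = 5006 rad/s.
Step 3 — f₀ = ω₀/(2π) = 796.8 Hz.

f₀ = 796.8 Hz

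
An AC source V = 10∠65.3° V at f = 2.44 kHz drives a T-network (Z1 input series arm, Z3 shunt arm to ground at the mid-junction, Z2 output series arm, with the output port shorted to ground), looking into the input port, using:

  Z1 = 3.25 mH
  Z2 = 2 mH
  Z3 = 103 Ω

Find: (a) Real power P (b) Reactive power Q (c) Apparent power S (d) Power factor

Step 1 — Angular frequency: ω = 2π·f = 2π·2440 = 1.533e+04 rad/s.
Step 2 — Component impedances:
  Z1: Z = jωL = j·1.533e+04·0.00325 = 0 + j49.83 Ω
  Z2: Z = jωL = j·1.533e+04·0.002 = 0 + j30.66 Ω
  Z3: Z = R = 103 Ω
Step 3 — With the output port shorted to ground, the output series arm Z2 runs from the junction to ground; the shunt arm Z3 also runs from the junction to ground. They appear in parallel: Z3 || Z2 = 8.385 + j28.17 Ω.
Step 4 — Series with input arm Z1: Z_in = Z1 + (Z3 || Z2) = 8.385 + j77.99 Ω = 78.44∠83.9° Ω.
Step 5 — Source phasor: V = 10∠65.3° V = 4.179 + j9.085 V.
Step 6 — Current: I = V / Z = 0.1209 - j0.04059 A = 0.1275∠-18.6° A.
Step 7 — Complex power: S = V·I* = 0.1363 + j1.268 VA.
Step 8 — Real power: P = Re(S) = 0.1363 W.
Step 9 — Reactive power: Q = Im(S) = 1.268 VAR.
Step 10 — Apparent power: |S| = 1.275 VA.
Step 11 — Power factor: PF = P/|S| = 0.1069 (lagging).

(a) P = 0.1363 W  (b) Q = 1.268 VAR  (c) S = 1.275 VA  (d) PF = 0.1069 (lagging)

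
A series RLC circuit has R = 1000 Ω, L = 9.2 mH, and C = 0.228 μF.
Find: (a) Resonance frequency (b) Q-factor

Step 1 — Resonance condition Im(Z)=0 gives ω₀ = 1/√(LC).
Step 2 — ω₀ = 1/√(0.0092·2.28e-07) = 2.183e+04 rad/s.
Step 3 — f₀ = ω₀/(2π) = 3475 Hz.
Step 4 — Series Q: Q = ω₀L/R = 2.183e+04·0.0092/1000 = 0.2009.

(a) f₀ = 3475 Hz  (b) Q = 0.2009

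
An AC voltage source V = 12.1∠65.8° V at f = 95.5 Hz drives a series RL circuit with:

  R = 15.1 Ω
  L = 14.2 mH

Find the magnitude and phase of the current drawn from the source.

Step 1 — Angular frequency: ω = 2π·f = 2π·95.5 = 600 rad/s.
Step 2 — Component impedances:
  R: Z = R = 15.1 Ω
  L: Z = jωL = j·600·0.0142 = 0 + j8.521 Ω
Step 3 — Series combination: Z_total = R + L = 15.1 + j8.521 Ω = 17.34∠29.4° Ω.
Step 4 — Source phasor: V = 12.1∠65.8° V = 4.96 + j11.04 V.
Step 5 — Ohm's law: I = V / Z_total = (4.96 + j11.04) / (15.1 + j8.521) = 0.562 + j0.4138 A.
Step 6 — Convert to polar: |I| = 0.6979 A, ∠I = 36.4°.

I = 0.6979∠36.4° A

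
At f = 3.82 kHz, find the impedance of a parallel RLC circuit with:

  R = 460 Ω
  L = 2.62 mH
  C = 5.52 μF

Step 1 — Angular frequency: ω = 2π·f = 2π·3820 = 2.4e+04 rad/s.
Step 2 — Component impedances:
  R: Z = R = 460 Ω
  L: Z = jωL = j·2.4e+04·0.00262 = 0 + j62.88 Ω
  C: Z = 1/(jωC) = -j/(ω·C) = 0 - j7.548 Ω
Step 3 — Parallel combination: 1/Z_total = 1/R + 1/L + 1/C; Z_total = 0.1599 - j8.574 Ω = 8.576∠-88.9° Ω.

Z = 0.1599 - j8.574 Ω = 8.576∠-88.9° Ω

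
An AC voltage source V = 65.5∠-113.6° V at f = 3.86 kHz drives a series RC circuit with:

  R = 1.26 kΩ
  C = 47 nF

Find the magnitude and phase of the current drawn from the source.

Step 1 — Angular frequency: ω = 2π·f = 2π·3860 = 2.425e+04 rad/s.
Step 2 — Component impedances:
  R: Z = R = 1260 Ω
  C: Z = 1/(jωC) = -j/(ω·C) = 0 - j877.3 Ω
Step 3 — Series combination: Z_total = R + C = 1260 - j877.3 Ω = 1535∠-34.8° Ω.
Step 4 — Source phasor: V = 65.5∠-113.6° V = -26.22 - j60.02 V.
Step 5 — Ohm's law: I = V / Z_total = (-26.22 - j60.02) / (1260 - j877.3) = 0.008321 - j0.04184 A.
Step 6 — Convert to polar: |I| = 0.04266 A, ∠I = -78.8°.

I = 0.04266∠-78.8° A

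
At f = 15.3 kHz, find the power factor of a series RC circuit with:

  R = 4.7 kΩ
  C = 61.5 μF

Step 1 — Angular frequency: ω = 2π·f = 2π·1.53e+04 = 9.613e+04 rad/s.
Step 2 — Component impedances:
  R: Z = R = 4700 Ω
  C: Z = 1/(jωC) = -j/(ω·C) = 0 - j0.1691 Ω
Step 3 — Series combination: Z_total = R + C = 4700 - j0.1691 Ω = 4700∠-0.0° Ω.
Step 4 — Power factor: PF = cos(φ) = Re(Z)/|Z| = 4700/4700 = 1.
Step 5 — Type: Im(Z) = -0.1691 ⇒ leading (phase φ = -0.0°).

PF = 1 (leading, φ = -0.0°)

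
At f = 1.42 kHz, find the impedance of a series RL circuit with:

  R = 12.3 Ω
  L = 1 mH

Step 1 — Angular frequency: ω = 2π·f = 2π·1420 = 8922 rad/s.
Step 2 — Component impedances:
  R: Z = R = 12.3 Ω
  L: Z = jωL = j·8922·0.001 = 0 + j8.922 Ω
Step 3 — Series combination: Z_total = R + L = 12.3 + j8.922 Ω = 15.2∠36.0° Ω.

Z = 12.3 + j8.922 Ω = 15.2∠36.0° Ω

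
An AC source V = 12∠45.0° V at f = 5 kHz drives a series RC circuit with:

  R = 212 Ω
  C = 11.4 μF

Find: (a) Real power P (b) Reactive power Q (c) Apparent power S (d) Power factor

Step 1 — Angular frequency: ω = 2π·f = 2π·5000 = 3.142e+04 rad/s.
Step 2 — Component impedances:
  R: Z = R = 212 Ω
  C: Z = 1/(jωC) = -j/(ω·C) = 0 - j2.792 Ω
Step 3 — Series combination: Z_total = R + C = 212 - j2.792 Ω = 212∠-0.8° Ω.
Step 4 — Source phasor: V = 12∠45.0° V = 8.485 + j8.485 V.
Step 5 — Current: I = V / Z = 0.03949 + j0.04055 A = 0.0566∠45.8° A.
Step 6 — Complex power: S = V·I* = 0.6791 - j0.008945 VA.
Step 7 — Real power: P = Re(S) = 0.6791 W.
Step 8 — Reactive power: Q = Im(S) = -0.008945 VAR.
Step 9 — Apparent power: |S| = 0.6792 VA.
Step 10 — Power factor: PF = P/|S| = 0.9999 (leading).

(a) P = 0.6791 W  (b) Q = -0.008945 VAR  (c) S = 0.6792 VA  (d) PF = 0.9999 (leading)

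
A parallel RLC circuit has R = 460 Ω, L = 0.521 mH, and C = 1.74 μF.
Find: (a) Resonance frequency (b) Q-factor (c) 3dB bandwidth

Step 1 — Resonance: ω₀ = 1/√(LC) = 1/√(0.000521·1.74e-06) = 3.321e+04 rad/s.
Step 2 — f₀ = ω₀/(2π) = 5286 Hz.
Step 3 — Parallel Q: Q = R/(ω₀L) = 460/(3.321e+04·0.000521) = 26.58.
Step 4 — Bandwidth: Δω = ω₀/Q = 1249 rad/s; BW = Δω/(2π) = 198.8 Hz.

(a) f₀ = 5286 Hz  (b) Q = 26.58  (c) BW = 198.8 Hz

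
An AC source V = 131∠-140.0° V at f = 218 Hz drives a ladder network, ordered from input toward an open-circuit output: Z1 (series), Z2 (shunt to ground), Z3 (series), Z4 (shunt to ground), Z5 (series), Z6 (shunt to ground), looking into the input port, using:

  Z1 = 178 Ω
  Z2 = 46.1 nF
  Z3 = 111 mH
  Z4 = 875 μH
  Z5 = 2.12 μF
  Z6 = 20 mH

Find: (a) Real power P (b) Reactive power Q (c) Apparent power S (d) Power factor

Step 1 — Angular frequency: ω = 2π·f = 2π·218 = 1370 rad/s.
Step 2 — Component impedances:
  Z1: Z = R = 178 Ω
  Z2: Z = 1/(jωC) = -j/(ω·C) = 0 - j1.584e+04 Ω
  Z3: Z = jωL = j·1370·0.111 = 0 + j152 Ω
  Z4: Z = jωL = j·1370·0.000875 = 0 + j1.199 Ω
  Z5: Z = 1/(jωC) = -j/(ω·C) = 0 - j344.4 Ω
  Z6: Z = jωL = j·1370·0.02 = 0 + j27.39 Ω
Step 3 — Ladder network (open output): work backward from the far end, alternating series and parallel combinations. Z_in = 178 + j154.7 Ω = 235.9∠41.0° Ω.
Step 4 — Source phasor: V = 131∠-140.0° V = -100.4 - j84.21 V.
Step 5 — Current: I = V / Z = -0.5553 + j0.009707 A = 0.5554∠179.0° A.
Step 6 — Complex power: S = V·I* = 54.91 + j47.74 VA.
Step 7 — Real power: P = Re(S) = 54.91 W.
Step 8 — Reactive power: Q = Im(S) = 47.74 VAR.
Step 9 — Apparent power: |S| = 72.76 VA.
Step 10 — Power factor: PF = P/|S| = 0.7547 (lagging).

(a) P = 54.91 W  (b) Q = 47.74 VAR  (c) S = 72.76 VA  (d) PF = 0.7547 (lagging)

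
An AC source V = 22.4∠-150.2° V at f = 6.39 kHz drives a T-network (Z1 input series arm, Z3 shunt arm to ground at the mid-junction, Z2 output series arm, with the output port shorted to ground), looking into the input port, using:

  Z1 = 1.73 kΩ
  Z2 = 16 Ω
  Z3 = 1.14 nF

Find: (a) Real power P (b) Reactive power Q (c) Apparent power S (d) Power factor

Step 1 — Angular frequency: ω = 2π·f = 2π·6390 = 4.015e+04 rad/s.
Step 2 — Component impedances:
  Z1: Z = R = 1730 Ω
  Z2: Z = R = 16 Ω
  Z3: Z = 1/(jωC) = -j/(ω·C) = 0 - j2.185e+04 Ω
Step 3 — With the output port shorted to ground, the output series arm Z2 runs from the junction to ground; the shunt arm Z3 also runs from the junction to ground. They appear in parallel: Z3 || Z2 = 16 - j0.01172 Ω.
Step 4 — Series with input arm Z1: Z_in = Z1 + (Z3 || Z2) = 1746 - j0.01172 Ω = 1746∠-0.0° Ω.
Step 5 — Source phasor: V = 22.4∠-150.2° V = -19.44 - j11.13 V.
Step 6 — Current: I = V / Z = -0.01113 - j0.006376 A = 0.01283∠-150.2° A.
Step 7 — Complex power: S = V·I* = 0.2874 - j1.929e-06 VA.
Step 8 — Real power: P = Re(S) = 0.2874 W.
Step 9 — Reactive power: Q = Im(S) = -1.929e-06 VAR.
Step 10 — Apparent power: |S| = 0.2874 VA.
Step 11 — Power factor: PF = P/|S| = 1 (leading).

(a) P = 0.2874 W  (b) Q = -1.929e-06 VAR  (c) S = 0.2874 VA  (d) PF = 1 (leading)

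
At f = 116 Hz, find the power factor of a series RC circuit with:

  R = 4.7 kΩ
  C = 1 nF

Step 1 — Angular frequency: ω = 2π·f = 2π·116 = 728.8 rad/s.
Step 2 — Component impedances:
  R: Z = R = 4700 Ω
  C: Z = 1/(jωC) = -j/(ω·C) = 0 - j1.372e+06 Ω
Step 3 — Series combination: Z_total = R + C = 4700 - j1.372e+06 Ω = 1.372e+06∠-89.8° Ω.
Step 4 — Power factor: PF = cos(φ) = Re(Z)/|Z| = 4700/1.372e+06 = 0.003426.
Step 5 — Type: Im(Z) = -1.372e+06 ⇒ leading (phase φ = -89.8°).

PF = 0.003426 (leading, φ = -89.8°)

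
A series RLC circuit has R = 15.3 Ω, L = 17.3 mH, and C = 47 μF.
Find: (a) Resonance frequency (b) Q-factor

Step 1 — Resonance condition Im(Z)=0 gives ω₀ = 1/√(LC).
Step 2 — ω₀ = 1/√(0.0173·4.7e-05) = 1109 rad/s.
Step 3 — f₀ = ω₀/(2π) = 176.5 Hz.
Step 4 — Series Q: Q = ω₀L/R = 1109·0.0173/15.3 = 1.254.

(a) f₀ = 176.5 Hz  (b) Q = 1.254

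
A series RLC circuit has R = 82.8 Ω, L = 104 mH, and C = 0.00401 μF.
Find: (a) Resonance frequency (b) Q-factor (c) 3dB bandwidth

Step 1 — Resonance: ω₀ = 1/√(LC) = 1/√(0.104·4.01e-09) = 4.897e+04 rad/s.
Step 2 — f₀ = ω₀/(2π) = 7793 Hz.
Step 3 — Series Q: Q = ω₀L/R = 4.897e+04·0.104/82.8 = 61.51.
Step 4 — Bandwidth: Δω = ω₀/Q = 796.2 rad/s; BW = Δω/(2π) = 126.7 Hz.

(a) f₀ = 7793 Hz  (b) Q = 61.51  (c) BW = 126.7 Hz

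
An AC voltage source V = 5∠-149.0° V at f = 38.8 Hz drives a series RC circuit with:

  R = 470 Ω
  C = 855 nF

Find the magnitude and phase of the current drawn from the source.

Step 1 — Angular frequency: ω = 2π·f = 2π·38.8 = 243.8 rad/s.
Step 2 — Component impedances:
  R: Z = R = 470 Ω
  C: Z = 1/(jωC) = -j/(ω·C) = 0 - j4798 Ω
Step 3 — Series combination: Z_total = R + C = 470 - j4798 Ω = 4821∠-84.4° Ω.
Step 4 — Source phasor: V = 5∠-149.0° V = -4.286 - j2.575 V.
Step 5 — Ohm's law: I = V / Z_total = (-4.286 - j2.575) / (470 - j4798) = 0.000445 - j0.0009369 A.
Step 6 — Convert to polar: |I| = 0.001037 A, ∠I = -64.6°.

I = 0.001037∠-64.6° A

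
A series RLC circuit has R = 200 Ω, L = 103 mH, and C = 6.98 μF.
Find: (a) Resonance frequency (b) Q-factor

Step 1 — Resonance condition Im(Z)=0 gives ω₀ = 1/√(LC).
Step 2 — ω₀ = 1/√(0.103·6.98e-06) = 1179 rad/s.
Step 3 — f₀ = ω₀/(2π) = 187.7 Hz.
Step 4 — Series Q: Q = ω₀L/R = 1179·0.103/200 = 0.6074.

(a) f₀ = 187.7 Hz  (b) Q = 0.6074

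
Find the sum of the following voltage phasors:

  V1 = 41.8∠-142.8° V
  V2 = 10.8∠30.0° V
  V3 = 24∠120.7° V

Step 1 — Convert each phasor to rectangular form:
  V1 = 41.8·(cos(-142.8°) + j·sin(-142.8°)) = -33.29 - j25.27 V
  V2 = 10.8·(cos(30.0°) + j·sin(30.0°)) = 9.353 + j5.4 V
  V3 = 24·(cos(120.7°) + j·sin(120.7°)) = -12.25 + j20.64 V
Step 2 — Sum components: V_total = -36.19 + j0.7642 V.
Step 3 — Convert to polar: |V_total| = 36.2 V, ∠V_total = 178.8°.

V_total = 36.2∠178.8° V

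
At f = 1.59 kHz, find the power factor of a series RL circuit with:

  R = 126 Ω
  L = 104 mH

Step 1 — Angular frequency: ω = 2π·f = 2π·1590 = 9990 rad/s.
Step 2 — Component impedances:
  R: Z = R = 126 Ω
  L: Z = jωL = j·9990·0.104 = 0 + j1039 Ω
Step 3 — Series combination: Z_total = R + L = 126 + j1039 Ω = 1047∠83.1° Ω.
Step 4 — Power factor: PF = cos(φ) = Re(Z)/|Z| = 126/1046.6 = 0.1204.
Step 5 — Type: Im(Z) = 1039 ⇒ lagging (phase φ = 83.1°).

PF = 0.1204 (lagging, φ = 83.1°)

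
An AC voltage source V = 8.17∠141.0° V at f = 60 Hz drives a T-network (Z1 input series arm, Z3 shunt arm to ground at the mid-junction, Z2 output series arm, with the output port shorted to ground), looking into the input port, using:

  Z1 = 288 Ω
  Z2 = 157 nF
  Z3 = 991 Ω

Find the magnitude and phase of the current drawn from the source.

Step 1 — Angular frequency: ω = 2π·f = 2π·60 = 377 rad/s.
Step 2 — Component impedances:
  Z1: Z = R = 288 Ω
  Z2: Z = 1/(jωC) = -j/(ω·C) = 0 - j1.69e+04 Ω
  Z3: Z = R = 991 Ω
Step 3 — With the output port shorted to ground, the output series arm Z2 runs from the junction to ground; the shunt arm Z3 also runs from the junction to ground. They appear in parallel: Z3 || Z2 = 987.6 - j57.93 Ω.
Step 4 — Series with input arm Z1: Z_in = Z1 + (Z3 || Z2) = 1276 - j57.93 Ω = 1277∠-2.6° Ω.
Step 5 — Source phasor: V = 8.17∠141.0° V = -6.349 + j5.142 V.
Step 6 — Ohm's law: I = V / Z_total = (-6.349 + j5.142) / (1276 - j57.93) = -0.00515 + j0.003797 A.
Step 7 — Convert to polar: |I| = 0.006398 A, ∠I = 143.6°.

I = 0.006398∠143.6° A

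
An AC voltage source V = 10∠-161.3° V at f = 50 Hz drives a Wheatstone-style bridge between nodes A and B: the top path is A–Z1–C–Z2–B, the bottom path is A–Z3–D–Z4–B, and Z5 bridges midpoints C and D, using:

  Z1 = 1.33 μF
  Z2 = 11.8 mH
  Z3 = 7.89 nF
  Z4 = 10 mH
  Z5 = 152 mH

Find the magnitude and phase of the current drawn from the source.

Step 1 — Angular frequency: ω = 2π·f = 2π·50 = 314.2 rad/s.
Step 2 — Component impedances:
  Z1: Z = 1/(jωC) = -j/(ω·C) = 0 - j2393 Ω
  Z2: Z = jωL = j·314.2·0.0118 = 0 + j3.707 Ω
  Z3: Z = 1/(jωC) = -j/(ω·C) = 0 - j4.034e+05 Ω
  Z4: Z = jωL = j·314.2·0.01 = 0 + j3.142 Ω
  Z5: Z = jωL = j·314.2·0.152 = 0 + j47.75 Ω
Step 3 — Bridge requires nodal analysis (the Z5 bridge couples midpoints C and D, so the two paths cannot be reduced to a simple series/parallel combination). Setting node B to ground and injecting 1 A at node A, the 3-node admittance system at A, C, D solves to V_A = Z_AB = 0 - j2376 Ω = 2376∠-90.0° Ω.
Step 4 — Source phasor: V = 10∠-161.3° V = -9.472 - j3.206 V.
Step 5 — Ohm's law: I = V / Z_total = (-9.472 - j3.206) / (0 - j2376) = 0.00135 - j0.003987 A.
Step 6 — Convert to polar: |I| = 0.004209 A, ∠I = -71.3°.

I = 0.004209∠-71.3° A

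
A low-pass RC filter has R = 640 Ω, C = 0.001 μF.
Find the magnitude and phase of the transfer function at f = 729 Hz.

Step 1 — Angular frequency: ω = 2π·729 = 4580 rad/s.
Step 2 — Transfer function: H(jω) = 1/(1 + jωRC).
Step 3 — Denominator: 1 + jωRC = 1 + j·4580·640·1e-09 = 1 + j0.002931.
Step 4 — H = 1 - j0.002931.
Step 5 — Magnitude: |H| = 1 (-0.0 dB); phase: φ = -0.2°.

|H| = 1 (-0.0 dB), φ = -0.2°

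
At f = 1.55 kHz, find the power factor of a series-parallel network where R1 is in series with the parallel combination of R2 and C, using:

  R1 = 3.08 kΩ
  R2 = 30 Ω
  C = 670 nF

Step 1 — Angular frequency: ω = 2π·f = 2π·1550 = 9739 rad/s.
Step 2 — Component impedances:
  R1: Z = R = 3080 Ω
  R2: Z = R = 30 Ω
  C: Z = 1/(jωC) = -j/(ω·C) = 0 - j153.3 Ω
Step 3 — Parallel branch: R2 || C = 1/(1/R2 + 1/C) = 28.89 - j5.656 Ω.
Step 4 — Series with R1: Z_total = R1 + (R2 || C) = 3109 - j5.656 Ω = 3109∠-0.1° Ω.
Step 5 — Power factor: PF = cos(φ) = Re(Z)/|Z| = 3109/3109 = 1.
Step 6 — Type: Im(Z) = -5.656 ⇒ leading (phase φ = -0.1°).

PF = 1 (leading, φ = -0.1°)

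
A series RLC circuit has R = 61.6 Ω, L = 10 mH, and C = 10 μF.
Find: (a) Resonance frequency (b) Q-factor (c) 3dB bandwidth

Step 1 — Resonance condition Im(Z)=0 gives ω₀ = 1/√(LC).
Step 2 — ω₀ = 1/√(0.01·1e-05) = 3162 rad/s.
Step 3 — f₀ = ω₀/(2π) = 503.3 Hz.
Step 4 — Series Q: Q = ω₀L/R = 3162·0.01/61.6 = 0.5134.
Step 5 — 3dB bandwidth: Δω = ω₀/Q = 6160 rad/s; BW = Δω/(2π) = 980.4 Hz.

(a) f₀ = 503.3 Hz  (b) Q = 0.5134  (c) BW = 980.4 Hz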